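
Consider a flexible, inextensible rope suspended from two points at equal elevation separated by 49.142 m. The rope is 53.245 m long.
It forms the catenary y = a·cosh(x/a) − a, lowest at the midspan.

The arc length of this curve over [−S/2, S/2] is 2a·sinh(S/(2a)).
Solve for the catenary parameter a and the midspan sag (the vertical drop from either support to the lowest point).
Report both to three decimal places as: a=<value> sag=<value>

seed: a₀ = √(S³/(24(L−S))) = √(49.142³/(24·4.103)) = 34.715455
iter 1: u=0.707783  f(a)=+1.040e-01  f'(a)=-2.484e-01  a ← 34.715455 − (+1.040e-01/-2.484e-01) = 35.134099
iter 2: u=0.699349  f(a)=+1.911e-03  f'(a)=-2.394e-01  a ← 35.134099 − (+1.911e-03/-2.394e-01) = 35.142084
iter 3: u=0.699190  f(a)=+6.723e-07  f'(a)=-2.392e-01  a ← 35.142084 − (+6.723e-07/-2.392e-01) = 35.142087
iter 4: u=0.699190  f(a)=+7.816e-14  f'(a)=-2.392e-01  a ← 35.142087 − (+7.816e-14/-2.392e-01) = 35.142087
converged: |Δa| < 1e-12 after 4 iterations
sag = a·(cosh(S/(2a)) − 1) = 35.142087·(cosh(0.699190) − 1) = 8.945596
T_max/T_min = cosh(S/(2a)) = 1.254555

a=35.142 sag=8.946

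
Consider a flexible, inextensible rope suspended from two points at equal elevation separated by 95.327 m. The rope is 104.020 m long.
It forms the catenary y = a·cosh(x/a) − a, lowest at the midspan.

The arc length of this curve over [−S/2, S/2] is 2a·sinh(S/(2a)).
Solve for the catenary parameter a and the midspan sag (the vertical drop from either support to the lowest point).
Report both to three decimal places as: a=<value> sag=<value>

seed: a₀ = √(S³/(24(L−S))) = √(95.327³/(24·8.693)) = 64.436720
iter 1: u=0.739695  f(a)=+2.409e-01  f'(a)=-2.849e-01  a ← 64.436720 − (+2.409e-01/-2.849e-01) = 65.282511
iter 2: u=0.730111  f(a)=+4.826e-03  f'(a)=-2.736e-01  a ← 65.282511 − (+4.826e-03/-2.736e-01) = 65.300152
iter 3: u=0.729914  f(a)=+2.024e-06  f'(a)=-2.733e-01  a ← 65.300152 − (+2.024e-06/-2.733e-01) = 65.300159
iter 4: u=0.729914  f(a)=+3.695e-13  f'(a)=-2.733e-01  a ← 65.300159 − (+3.695e-13/-2.733e-01) = 65.300159
converged: |Δa| < 1e-12 after 4 iterations
sag = a·(cosh(S/(2a)) − 1) = 65.300159·(cosh(0.729914) − 1) = 18.181281
T_max/T_min = cosh(S/(2a)) = 1.278426

a=65.300 sag=18.181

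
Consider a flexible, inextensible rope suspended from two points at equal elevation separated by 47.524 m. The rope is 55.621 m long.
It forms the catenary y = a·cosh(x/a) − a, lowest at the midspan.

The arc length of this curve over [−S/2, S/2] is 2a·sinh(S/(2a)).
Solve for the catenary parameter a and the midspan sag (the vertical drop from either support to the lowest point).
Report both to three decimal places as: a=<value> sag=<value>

a=24.080 sag=12.707

seed: a₀ = √(S³/(24(L−S))) = √(47.524³/(24·8.097)) = 23.501836
iter 1: u=1.011070  f(a)=+4.241e-01  f'(a)=-7.621e-01  a ← 23.501836 − (+4.241e-01/-7.621e-01) = 24.058290
iter 2: u=0.987685  f(a)=+1.553e-02  f'(a)=-7.072e-01  a ← 24.058290 − (+1.553e-02/-7.072e-01) = 24.080247
iter 3: u=0.986784  f(a)=+2.258e-05  f'(a)=-7.052e-01  a ← 24.080247 − (+2.258e-05/-7.052e-01) = 24.080279
iter 4: u=0.986783  f(a)=+4.786e-11  f'(a)=-7.052e-01  a ← 24.080279 − (+4.786e-11/-7.052e-01) = 24.080279
iter 5: u=0.986783  f(a)=-7.105e-15  f'(a)=-7.052e-01  a ← 24.080279 − (-7.105e-15/-7.052e-01) = 24.080279
converged: |Δa| < 1e-12 after 5 iterations
sag = a·(cosh(S/(2a)) − 1) = 24.080279·(cosh(0.986783) − 1) = 12.706726
T_max/T_min = cosh(S/(2a)) = 1.527682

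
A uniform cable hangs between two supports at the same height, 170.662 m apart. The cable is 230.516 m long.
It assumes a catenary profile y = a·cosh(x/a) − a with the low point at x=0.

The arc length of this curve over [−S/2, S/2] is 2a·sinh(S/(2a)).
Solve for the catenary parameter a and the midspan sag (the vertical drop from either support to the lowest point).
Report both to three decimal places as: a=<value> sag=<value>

a=61.698 sag=69.035

seed: a₀ = √(S³/(24(L−S))) = √(170.662³/(24·59.854)) = 58.823795
iter 1: u=1.450620  f(a)=+6.622e+00  f'(a)=-2.497e+00  a ← 58.823795 − (+6.622e+00/-2.497e+00) = 61.476253
iter 2: u=1.388032  f(a)=+4.743e-01  f'(a)=-2.151e+00  a ← 61.476253 − (+4.743e-01/-2.151e+00) = 61.696762
iter 3: u=1.383071  f(a)=+2.847e-03  f'(a)=-2.125e+00  a ← 61.696762 − (+2.847e-03/-2.125e+00) = 61.698102
iter 4: u=1.383041  f(a)=+1.040e-07  f'(a)=-2.125e+00  a ← 61.698102 − (+1.040e-07/-2.125e+00) = 61.698102
iter 5: u=1.383041  f(a)=-2.842e-14  f'(a)=-2.125e+00  a ← 61.698102 − (-2.842e-14/-2.125e+00) = 61.698102
converged: |Δa| < 1e-12 after 5 iterations
sag = a·(cosh(S/(2a)) − 1) = 61.698102·(cosh(1.383041) − 1) = 69.034688
T_max/T_min = cosh(S/(2a)) = 2.118911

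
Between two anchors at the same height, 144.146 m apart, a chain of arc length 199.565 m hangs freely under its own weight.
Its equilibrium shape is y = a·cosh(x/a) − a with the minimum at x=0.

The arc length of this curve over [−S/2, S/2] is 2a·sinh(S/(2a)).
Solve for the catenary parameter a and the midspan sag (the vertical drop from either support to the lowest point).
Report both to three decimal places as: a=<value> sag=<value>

a=49.979 sag=61.620

seed: a₀ = √(S³/(24(L−S))) = √(144.146³/(24·55.419)) = 47.453574
iter 1: u=1.518811  f(a)=+6.755e+00  f'(a)=-2.921e+00  a ← 47.453574 − (+6.755e+00/-2.921e+00) = 49.766102
iter 2: u=1.448235  f(a)=+5.251e-01  f'(a)=-2.483e+00  a ← 49.766102 − (+5.251e-01/-2.483e+00) = 49.977614
iter 3: u=1.442106  f(a)=+3.766e-03  f'(a)=-2.447e+00  a ← 49.977614 − (+3.766e-03/-2.447e+00) = 49.979153
iter 4: u=1.442061  f(a)=+1.967e-07  f'(a)=-2.447e+00  a ← 49.979153 − (+1.967e-07/-2.447e+00) = 49.979153
iter 5: u=1.442061  f(a)=+0.000e+00  f'(a)=-2.447e+00  a ← 49.979153 − (+0.000e+00/-2.447e+00) = 49.979153
converged: |Δa| < 1e-12 after 5 iterations
sag = a·(cosh(S/(2a)) − 1) = 49.979153·(cosh(1.442061) − 1) = 61.620413
T_max/T_min = cosh(S/(2a)) = 2.232922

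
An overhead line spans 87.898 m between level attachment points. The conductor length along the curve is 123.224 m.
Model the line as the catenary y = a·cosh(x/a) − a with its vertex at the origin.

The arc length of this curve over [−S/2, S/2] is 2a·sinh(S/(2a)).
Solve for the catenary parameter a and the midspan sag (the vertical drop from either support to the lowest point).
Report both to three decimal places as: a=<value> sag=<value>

a=29.871 sag=38.600

seed: a₀ = √(S³/(24(L−S))) = √(87.898³/(24·35.326)) = 28.301903
iter 1: u=1.552864  f(a)=+4.512e+00  f'(a)=-3.153e+00  a ← 28.301903 − (+4.512e+00/-3.153e+00) = 29.733165
iter 2: u=1.478114  f(a)=+3.649e-01  f'(a)=-2.662e+00  a ← 29.733165 − (+3.649e-01/-2.662e+00) = 29.870254
iter 3: u=1.471330  f(a)=+2.850e-03  f'(a)=-2.620e+00  a ← 29.870254 − (+2.850e-03/-2.620e+00) = 29.871341
iter 4: u=1.471276  f(a)=+1.768e-07  f'(a)=-2.620e+00  a ← 29.871341 − (+1.768e-07/-2.620e+00) = 29.871341
iter 5: u=1.471276  f(a)=+1.421e-14  f'(a)=-2.620e+00  a ← 29.871341 − (+1.421e-14/-2.620e+00) = 29.871341
converged: |Δa| < 1e-12 after 5 iterations
sag = a·(cosh(S/(2a)) − 1) = 29.871341·(cosh(1.471276) − 1) = 38.600080
T_max/T_min = cosh(S/(2a)) = 2.292211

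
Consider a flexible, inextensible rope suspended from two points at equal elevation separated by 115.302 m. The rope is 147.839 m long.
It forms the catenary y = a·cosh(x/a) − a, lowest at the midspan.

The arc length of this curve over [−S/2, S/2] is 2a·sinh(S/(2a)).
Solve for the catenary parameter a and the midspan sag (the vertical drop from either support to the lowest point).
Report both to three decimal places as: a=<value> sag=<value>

a=46.071 sag=41.030

seed: a₀ = √(S³/(24(L−S))) = √(115.302³/(24·32.537)) = 44.305831
iter 1: u=1.301206  f(a)=+2.868e+00  f'(a)=-1.733e+00  a ← 44.305831 − (+2.868e+00/-1.733e+00) = 45.960918
iter 2: u=1.254348  f(a)=+1.685e-01  f'(a)=-1.535e+00  a ← 45.960918 − (+1.685e-01/-1.535e+00) = 46.070743
iter 3: u=1.251358  f(a)=+6.625e-04  f'(a)=-1.523e+00  a ← 46.070743 − (+6.625e-04/-1.523e+00) = 46.071178
iter 4: u=1.251346  f(a)=+1.032e-08  f'(a)=-1.523e+00  a ← 46.071178 − (+1.032e-08/-1.523e+00) = 46.071178
iter 5: u=1.251346  f(a)=+2.842e-14  f'(a)=-1.523e+00  a ← 46.071178 − (+2.842e-14/-1.523e+00) = 46.071178
converged: |Δa| < 1e-12 after 5 iterations
sag = a·(cosh(S/(2a)) − 1) = 46.071178·(cosh(1.251346) − 1) = 41.030176
T_max/T_min = cosh(S/(2a)) = 1.890582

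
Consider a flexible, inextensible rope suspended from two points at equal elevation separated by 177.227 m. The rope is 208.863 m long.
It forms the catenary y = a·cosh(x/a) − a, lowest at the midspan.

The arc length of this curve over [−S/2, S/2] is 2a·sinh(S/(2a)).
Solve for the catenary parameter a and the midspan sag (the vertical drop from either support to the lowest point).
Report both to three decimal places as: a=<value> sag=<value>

seed: a₀ = √(S³/(24(L−S))) = √(177.227³/(24·31.636)) = 85.624574
iter 1: u=1.034907  f(a)=+1.738e+00  f'(a)=-8.212e-01  a ← 85.624574 − (+1.738e+00/-8.212e-01) = 87.741059
iter 2: u=1.009943  f(a)=+6.653e-02  f'(a)=-7.594e-01  a ← 87.741059 − (+6.653e-02/-7.594e-01) = 87.828664
iter 3: u=1.008936  f(a)=+1.061e-04  f'(a)=-7.570e-01  a ← 87.828664 − (+1.061e-04/-7.570e-01) = 87.828804
iter 4: u=1.008934  f(a)=+2.705e-10  f'(a)=-7.570e-01  a ← 87.828804 − (+2.705e-10/-7.570e-01) = 87.828804
iter 5: u=1.008934  f(a)=+5.684e-14  f'(a)=-7.570e-01  a ← 87.828804 − (+5.684e-14/-7.570e-01) = 87.828804
converged: |Δa| < 1e-12 after 5 iterations
sag = a·(cosh(S/(2a)) − 1) = 87.828804·(cosh(1.008934) − 1) = 48.625719
T_max/T_min = cosh(S/(2a)) = 1.553642

a=87.829 sag=48.626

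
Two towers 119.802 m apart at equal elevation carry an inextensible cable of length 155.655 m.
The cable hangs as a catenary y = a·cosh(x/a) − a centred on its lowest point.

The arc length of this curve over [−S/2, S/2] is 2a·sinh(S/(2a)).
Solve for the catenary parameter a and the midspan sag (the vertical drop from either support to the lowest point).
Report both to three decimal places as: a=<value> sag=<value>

seed: a₀ = √(S³/(24(L−S))) = √(119.802³/(24·35.853)) = 44.702080
iter 1: u=1.340005  f(a)=+3.360e+00  f'(a)=-1.911e+00  a ← 44.702080 − (+3.360e+00/-1.911e+00) = 46.460128
iter 2: u=1.289299  f(a)=+2.084e-01  f'(a)=-1.681e+00  a ← 46.460128 − (+2.084e-01/-1.681e+00) = 46.584104
iter 3: u=1.285868  f(a)=+9.188e-04  f'(a)=-1.666e+00  a ← 46.584104 − (+9.188e-04/-1.666e+00) = 46.584656
iter 4: u=1.285853  f(a)=+1.803e-08  f'(a)=-1.666e+00  a ← 46.584656 − (+1.803e-08/-1.666e+00) = 46.584656
iter 5: u=1.285853  f(a)=+0.000e+00  f'(a)=-1.666e+00  a ← 46.584656 − (+0.000e+00/-1.666e+00) = 46.584656
converged: |Δa| < 1e-12 after 5 iterations
sag = a·(cosh(S/(2a)) − 1) = 46.584656·(cosh(1.285853) − 1) = 44.119533
T_max/T_min = cosh(S/(2a)) = 1.947083

a=46.585 sag=44.120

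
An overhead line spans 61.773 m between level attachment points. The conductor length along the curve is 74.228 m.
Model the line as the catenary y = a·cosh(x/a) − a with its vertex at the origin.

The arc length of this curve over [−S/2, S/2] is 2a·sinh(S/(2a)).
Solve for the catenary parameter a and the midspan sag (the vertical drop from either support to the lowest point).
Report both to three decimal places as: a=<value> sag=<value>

seed: a₀ = √(S³/(24(L−S))) = √(61.773³/(24·12.455)) = 28.081516
iter 1: u=1.099887  f(a)=+7.754e-01  f'(a)=-9.991e-01  a ← 28.081516 − (+7.754e-01/-9.991e-01) = 28.857645
iter 2: u=1.070306  f(a)=+3.331e-02  f'(a)=-9.149e-01  a ← 28.857645 − (+3.331e-02/-9.149e-01) = 28.894052
iter 3: u=1.068957  f(a)=+6.758e-05  f'(a)=-9.112e-01  a ← 28.894052 − (+6.758e-05/-9.112e-01) = 28.894126
iter 4: u=1.068954  f(a)=+2.794e-10  f'(a)=-9.112e-01  a ← 28.894126 − (+2.794e-10/-9.112e-01) = 28.894126
iter 5: u=1.068954  f(a)=+0.000e+00  f'(a)=-9.112e-01  a ← 28.894126 − (+0.000e+00/-9.112e-01) = 28.894126
converged: |Δa| < 1e-12 after 5 iterations
sag = a·(cosh(S/(2a)) − 1) = 28.894126·(cosh(1.068954) − 1) = 18.141175
T_max/T_min = cosh(S/(2a)) = 1.627850

a=28.894 sag=18.141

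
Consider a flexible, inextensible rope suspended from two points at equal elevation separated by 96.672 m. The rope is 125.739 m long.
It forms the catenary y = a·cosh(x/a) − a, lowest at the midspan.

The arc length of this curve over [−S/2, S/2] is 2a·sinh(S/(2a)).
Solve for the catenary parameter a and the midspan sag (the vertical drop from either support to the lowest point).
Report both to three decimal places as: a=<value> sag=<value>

a=37.509 sag=35.699

seed: a₀ = √(S³/(24(L−S))) = √(96.672³/(24·29.067)) = 35.986974
iter 1: u=1.343153  f(a)=+2.737e+00  f'(a)=-1.926e+00  a ← 35.986974 − (+2.737e+00/-1.926e+00) = 37.408075
iter 2: u=1.292127  f(a)=+1.705e-01  f'(a)=-1.693e+00  a ← 37.408075 − (+1.705e-01/-1.693e+00) = 37.508778
iter 3: u=1.288658  f(a)=+7.587e-04  f'(a)=-1.678e+00  a ← 37.508778 − (+7.587e-04/-1.678e+00) = 37.509231
iter 4: u=1.288643  f(a)=+1.517e-08  f'(a)=-1.678e+00  a ← 37.509231 − (+1.517e-08/-1.678e+00) = 37.509231
iter 5: u=1.288643  f(a)=+0.000e+00  f'(a)=-1.678e+00  a ← 37.509231 − (+0.000e+00/-1.678e+00) = 37.509231
converged: |Δa| < 1e-12 after 5 iterations
sag = a·(cosh(S/(2a)) − 1) = 37.509231·(cosh(1.288643) − 1) = 35.699488
T_max/T_min = cosh(S/(2a)) = 1.951752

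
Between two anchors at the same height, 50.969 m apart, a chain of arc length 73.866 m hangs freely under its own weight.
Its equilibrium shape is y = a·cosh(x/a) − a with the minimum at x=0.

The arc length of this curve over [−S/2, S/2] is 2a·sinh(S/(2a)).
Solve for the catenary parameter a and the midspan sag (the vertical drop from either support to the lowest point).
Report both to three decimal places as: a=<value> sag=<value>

a=16.476 sag=23.965

seed: a₀ = √(S³/(24(L−S))) = √(50.969³/(24·22.897)) = 15.522592
iter 1: u=1.641768  f(a)=+3.291e+00  f'(a)=-3.826e+00  a ← 15.522592 − (+3.291e+00/-3.826e+00) = 16.382922
iter 2: u=1.555553  f(a)=+2.935e-01  f'(a)=-3.171e+00  a ← 16.382922 − (+2.935e-01/-3.171e+00) = 16.475454
iter 3: u=1.546816  f(a)=+2.837e-03  f'(a)=-3.110e+00  a ← 16.475454 − (+2.837e-03/-3.110e+00) = 16.476366
iter 4: u=1.546731  f(a)=+2.708e-07  f'(a)=-3.110e+00  a ← 16.476366 − (+2.708e-07/-3.110e+00) = 16.476366
iter 5: u=1.546731  f(a)=+0.000e+00  f'(a)=-3.110e+00  a ← 16.476366 − (+0.000e+00/-3.110e+00) = 16.476366
converged: |Δa| < 1e-12 after 5 iterations
sag = a·(cosh(S/(2a)) − 1) = 16.476366·(cosh(1.546731) − 1) = 23.965161
T_max/T_min = cosh(S/(2a)) = 2.454517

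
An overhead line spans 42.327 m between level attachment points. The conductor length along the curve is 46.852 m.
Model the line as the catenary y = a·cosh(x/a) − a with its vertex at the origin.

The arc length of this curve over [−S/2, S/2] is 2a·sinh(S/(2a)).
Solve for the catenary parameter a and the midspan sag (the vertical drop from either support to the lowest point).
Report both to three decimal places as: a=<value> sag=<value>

a=26.838 sag=8.786

seed: a₀ = √(S³/(24(L−S))) = √(42.327³/(24·4.525)) = 26.424776
iter 1: u=0.800896  f(a)=+1.474e-01  f'(a)=-3.650e-01  a ← 26.424776 − (+1.474e-01/-3.650e-01) = 26.828550
iter 2: u=0.788842  f(a)=+3.446e-03  f'(a)=-3.481e-01  a ← 26.828550 − (+3.446e-03/-3.481e-01) = 26.838449
iter 3: u=0.788552  f(a)=+1.984e-06  f'(a)=-3.477e-01  a ← 26.838449 − (+1.984e-06/-3.477e-01) = 26.838455
iter 4: u=0.788551  f(a)=+6.466e-13  f'(a)=-3.477e-01  a ← 26.838455 − (+6.466e-13/-3.477e-01) = 26.838455
converged: |Δa| < 1e-12 after 4 iterations
sag = a·(cosh(S/(2a)) − 1) = 26.838455·(cosh(0.788551) − 1) = 8.785696
T_max/T_min = cosh(S/(2a)) = 1.327355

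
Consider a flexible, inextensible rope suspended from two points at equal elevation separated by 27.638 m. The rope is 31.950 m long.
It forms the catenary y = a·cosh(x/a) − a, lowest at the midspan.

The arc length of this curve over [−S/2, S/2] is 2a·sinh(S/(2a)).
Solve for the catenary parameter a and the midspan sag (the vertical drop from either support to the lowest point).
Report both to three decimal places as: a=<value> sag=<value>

seed: a₀ = √(S³/(24(L−S))) = √(27.638³/(24·4.312)) = 14.282852
iter 1: u=0.967524  f(a)=+2.064e-01  f'(a)=-6.622e-01  a ← 14.282852 − (+2.064e-01/-6.622e-01) = 14.594490
iter 2: u=0.946864  f(a)=+6.948e-03  f'(a)=-6.183e-01  a ← 14.594490 − (+6.948e-03/-6.183e-01) = 14.605726
iter 3: u=0.946136  f(a)=+8.482e-06  f'(a)=-6.168e-01  a ← 14.605726 − (+8.482e-06/-6.168e-01) = 14.605740
iter 4: u=0.946135  f(a)=+1.268e-11  f'(a)=-6.168e-01  a ← 14.605740 − (+1.268e-11/-6.168e-01) = 14.605740
iter 5: u=0.946135  f(a)=+3.553e-15  f'(a)=-6.168e-01  a ← 14.605740 − (+3.553e-15/-6.168e-01) = 14.605740
converged: |Δa| < 1e-12 after 5 iterations
sag = a·(cosh(S/(2a)) − 1) = 14.605740·(cosh(0.946135) − 1) = 7.039774
T_max/T_min = cosh(S/(2a)) = 1.481987

a=14.606 sag=7.040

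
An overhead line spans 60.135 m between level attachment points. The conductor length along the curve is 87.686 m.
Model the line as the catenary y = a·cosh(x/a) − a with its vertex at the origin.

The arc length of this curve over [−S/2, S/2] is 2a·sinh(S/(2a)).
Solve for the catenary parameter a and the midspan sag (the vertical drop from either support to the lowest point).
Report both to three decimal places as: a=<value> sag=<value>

a=19.270 sag=28.621

seed: a₀ = √(S³/(24(L−S))) = √(60.135³/(24·27.551)) = 18.134963
iter 1: u=1.657985  f(a)=+4.044e+00  f'(a)=-3.960e+00  a ← 18.134963 − (+4.044e+00/-3.960e+00) = 19.156258
iter 2: u=1.569592  f(a)=+3.668e-01  f'(a)=-3.272e+00  a ← 19.156258 − (+3.668e-01/-3.272e+00) = 19.268375
iter 3: u=1.560459  f(a)=+3.682e-03  f'(a)=-3.206e+00  a ← 19.268375 − (+3.682e-03/-3.206e+00) = 19.269523
iter 4: u=1.560366  f(a)=+3.791e-07  f'(a)=-3.205e+00  a ← 19.269523 − (+3.791e-07/-3.205e+00) = 19.269523
iter 5: u=1.560366  f(a)=+1.421e-14  f'(a)=-3.205e+00  a ← 19.269523 − (+1.421e-14/-3.205e+00) = 19.269523
converged: |Δa| < 1e-12 after 5 iterations
sag = a·(cosh(S/(2a)) − 1) = 19.269523·(cosh(1.560366) − 1) = 28.621219
T_max/T_min = cosh(S/(2a)) = 2.485310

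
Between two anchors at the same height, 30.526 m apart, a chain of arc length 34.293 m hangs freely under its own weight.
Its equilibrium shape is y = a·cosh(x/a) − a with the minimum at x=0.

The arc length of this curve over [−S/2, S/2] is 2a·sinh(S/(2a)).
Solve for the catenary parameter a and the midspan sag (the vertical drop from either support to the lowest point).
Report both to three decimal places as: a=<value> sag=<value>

seed: a₀ = √(S³/(24(L−S))) = √(30.526³/(24·3.767)) = 17.737868
iter 1: u=0.860475  f(a)=+1.419e-01  f'(a)=-4.570e-01  a ← 17.737868 − (+1.419e-01/-4.570e-01) = 18.048440
iter 2: u=0.845669  f(a)=+3.814e-03  f'(a)=-4.328e-01  a ← 18.048440 − (+3.814e-03/-4.328e-01) = 18.057253
iter 3: u=0.845256  f(a)=+2.922e-06  f'(a)=-4.321e-01  a ← 18.057253 − (+2.922e-06/-4.321e-01) = 18.057259
iter 4: u=0.845256  f(a)=+1.720e-12  f'(a)=-4.321e-01  a ← 18.057259 − (+1.720e-12/-4.321e-01) = 18.057259
converged: |Δa| < 1e-12 after 4 iterations
sag = a·(cosh(S/(2a)) − 1) = 18.057259·(cosh(0.845256) − 1) = 6.843887
T_max/T_min = cosh(S/(2a)) = 1.379010

a=18.057 sag=6.844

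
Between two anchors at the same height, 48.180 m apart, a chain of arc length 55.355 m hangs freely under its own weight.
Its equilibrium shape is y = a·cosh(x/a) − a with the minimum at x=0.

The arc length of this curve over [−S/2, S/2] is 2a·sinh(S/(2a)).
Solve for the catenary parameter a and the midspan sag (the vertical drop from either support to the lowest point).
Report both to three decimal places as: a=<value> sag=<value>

a=26.036 sag=11.963

seed: a₀ = √(S³/(24(L−S))) = √(48.180³/(24·7.175)) = 25.484940
iter 1: u=0.945264  f(a)=+3.275e-01  f'(a)=-6.150e-01  a ← 25.484940 − (+3.275e-01/-6.150e-01) = 26.017371
iter 2: u=0.925920  f(a)=+1.054e-02  f'(a)=-5.760e-01  a ← 26.017371 − (+1.054e-02/-5.760e-01) = 26.035675
iter 3: u=0.925269  f(a)=+1.174e-05  f'(a)=-5.747e-01  a ← 26.035675 − (+1.174e-05/-5.747e-01) = 26.035696
iter 4: u=0.925268  f(a)=+1.457e-11  f'(a)=-5.747e-01  a ← 26.035696 − (+1.457e-11/-5.747e-01) = 26.035696
converged: |Δa| < 1e-12 after 4 iterations
sag = a·(cosh(S/(2a)) − 1) = 26.035696·(cosh(0.925268) − 1) = 11.963008
T_max/T_min = cosh(S/(2a)) = 1.459485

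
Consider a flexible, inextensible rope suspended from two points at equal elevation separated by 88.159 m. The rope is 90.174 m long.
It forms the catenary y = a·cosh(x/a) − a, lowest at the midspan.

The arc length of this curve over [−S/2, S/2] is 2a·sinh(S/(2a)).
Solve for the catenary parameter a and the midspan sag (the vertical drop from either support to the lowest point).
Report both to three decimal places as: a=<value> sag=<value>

a=119.436 sag=8.227

seed: a₀ = √(S³/(24(L−S))) = √(88.159³/(24·2.015)) = 119.030111
iter 1: u=0.370322  f(a)=+1.386e-02  f'(a)=-3.432e-02  a ← 119.030111 − (+1.386e-02/-3.432e-02) = 119.433970
iter 2: u=0.369070  f(a)=+7.087e-05  f'(a)=-3.397e-02  a ← 119.433970 − (+7.087e-05/-3.397e-02) = 119.436056
iter 3: u=0.369064  f(a)=+1.873e-09  f'(a)=-3.397e-02  a ← 119.436056 − (+1.873e-09/-3.397e-02) = 119.436056
iter 4: u=0.369064  f(a)=+0.000e+00  f'(a)=-3.397e-02  a ← 119.436056 − (+0.000e+00/-3.397e-02) = 119.436056
converged: |Δa| < 1e-12 after 4 iterations
sag = a·(cosh(S/(2a)) − 1) = 119.436056·(cosh(0.369064) − 1) = 8.226817
T_max/T_min = cosh(S/(2a)) = 1.068881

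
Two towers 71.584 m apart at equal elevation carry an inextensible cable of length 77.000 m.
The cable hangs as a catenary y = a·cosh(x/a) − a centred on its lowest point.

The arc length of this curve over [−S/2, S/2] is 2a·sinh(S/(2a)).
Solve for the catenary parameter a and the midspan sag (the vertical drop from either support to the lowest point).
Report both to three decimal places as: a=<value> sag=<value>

a=53.715 sag=12.372

seed: a₀ = √(S³/(24(L−S))) = √(71.584³/(24·5.416)) = 53.122560
iter 1: u=0.673763  f(a)=+1.243e-01  f'(a)=-2.133e-01  a ← 53.122560 − (+1.243e-01/-2.133e-01) = 53.705122
iter 2: u=0.666454  f(a)=+2.074e-03  f'(a)=-2.062e-01  a ← 53.705122 − (+2.074e-03/-2.062e-01) = 53.715177
iter 3: u=0.666329  f(a)=+5.993e-07  f'(a)=-2.061e-01  a ← 53.715177 − (+5.993e-07/-2.061e-01) = 53.715180
iter 4: u=0.666329  f(a)=+4.263e-14  f'(a)=-2.061e-01  a ← 53.715180 − (+4.263e-14/-2.061e-01) = 53.715180
converged: |Δa| < 1e-12 after 4 iterations
sag = a·(cosh(S/(2a)) − 1) = 53.715180·(cosh(0.666329) − 1) = 12.372418
T_max/T_min = cosh(S/(2a)) = 1.230334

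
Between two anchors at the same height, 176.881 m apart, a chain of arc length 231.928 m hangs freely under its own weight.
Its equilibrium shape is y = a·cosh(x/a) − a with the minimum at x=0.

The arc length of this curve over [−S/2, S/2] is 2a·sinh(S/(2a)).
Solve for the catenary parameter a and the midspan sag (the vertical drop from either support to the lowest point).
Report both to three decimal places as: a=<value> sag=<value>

seed: a₀ = √(S³/(24(L−S))) = √(176.881³/(24·55.047)) = 64.721612
iter 1: u=1.366476  f(a)=+5.374e+00  f'(a)=-2.041e+00  a ← 64.721612 − (+5.374e+00/-2.041e+00) = 67.355085
iter 2: u=1.313049  f(a)=+3.454e-01  f'(a)=-1.786e+00  a ← 67.355085 − (+3.454e-01/-1.786e+00) = 67.548479
iter 3: u=1.309289  f(a)=+1.644e-03  f'(a)=-1.769e+00  a ← 67.548479 − (+1.644e-03/-1.769e+00) = 67.549408
iter 4: u=1.309271  f(a)=+3.761e-08  f'(a)=-1.769e+00  a ← 67.549408 − (+3.761e-08/-1.769e+00) = 67.549408
iter 5: u=1.309271  f(a)=+2.842e-14  f'(a)=-1.769e+00  a ← 67.549408 − (+2.842e-14/-1.769e+00) = 67.549408
converged: |Δa| < 1e-12 after 5 iterations
sag = a·(cosh(S/(2a)) − 1) = 67.549408·(cosh(1.309271) − 1) = 66.654064
T_max/T_min = cosh(S/(2a)) = 1.986745

a=67.549 sag=66.654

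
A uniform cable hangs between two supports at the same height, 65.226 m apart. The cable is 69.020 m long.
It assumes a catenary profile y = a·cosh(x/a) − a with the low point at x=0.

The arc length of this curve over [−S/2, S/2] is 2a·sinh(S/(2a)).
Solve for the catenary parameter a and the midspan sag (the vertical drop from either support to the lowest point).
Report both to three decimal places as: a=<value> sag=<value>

seed: a₀ = √(S³/(24(L−S))) = √(65.226³/(24·3.794)) = 55.204799
iter 1: u=0.590764  f(a)=+6.676e-02  f'(a)=-1.423e-01  a ← 55.204799 − (+6.676e-02/-1.423e-01) = 55.673908
iter 2: u=0.585786  f(a)=+8.605e-04  f'(a)=-1.387e-01  a ← 55.673908 − (+8.605e-04/-1.387e-01) = 55.680114
iter 3: u=0.585721  f(a)=+1.471e-07  f'(a)=-1.386e-01  a ← 55.680114 − (+1.471e-07/-1.386e-01) = 55.680115
iter 4: u=0.585721  f(a)=+0.000e+00  f'(a)=-1.386e-01  a ← 55.680115 − (+0.000e+00/-1.386e-01) = 55.680115
converged: |Δa| < 1e-12 after 4 iterations
sag = a·(cosh(S/(2a)) − 1) = 55.680115·(cosh(0.585721) − 1) = 9.827253
T_max/T_min = cosh(S/(2a)) = 1.176495

a=55.680 sag=9.827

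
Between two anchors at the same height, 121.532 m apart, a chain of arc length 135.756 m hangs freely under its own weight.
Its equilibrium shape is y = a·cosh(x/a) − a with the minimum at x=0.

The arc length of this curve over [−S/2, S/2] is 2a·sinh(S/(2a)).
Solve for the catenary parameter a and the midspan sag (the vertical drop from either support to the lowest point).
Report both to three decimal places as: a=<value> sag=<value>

a=73.754 sag=26.481

seed: a₀ = √(S³/(24(L−S))) = √(121.532³/(24·14.224)) = 72.513601
iter 1: u=0.837995  f(a)=+5.079e-01  f'(a)=-4.206e-01  a ← 72.513601 − (+5.079e-01/-4.206e-01) = 73.721180
iter 2: u=0.824268  f(a)=+1.296e-02  f'(a)=-3.993e-01  a ← 73.721180 − (+1.296e-02/-3.993e-01) = 73.753644
iter 3: u=0.823905  f(a)=+8.939e-06  f'(a)=-3.988e-01  a ← 73.753644 − (+8.939e-06/-3.988e-01) = 73.753667
iter 4: u=0.823905  f(a)=+4.206e-12  f'(a)=-3.988e-01  a ← 73.753667 − (+4.206e-12/-3.988e-01) = 73.753667
converged: |Δa| < 1e-12 after 4 iterations
sag = a·(cosh(S/(2a)) − 1) = 73.753667·(cosh(0.823905) − 1) = 26.481189
T_max/T_min = cosh(S/(2a)) = 1.359049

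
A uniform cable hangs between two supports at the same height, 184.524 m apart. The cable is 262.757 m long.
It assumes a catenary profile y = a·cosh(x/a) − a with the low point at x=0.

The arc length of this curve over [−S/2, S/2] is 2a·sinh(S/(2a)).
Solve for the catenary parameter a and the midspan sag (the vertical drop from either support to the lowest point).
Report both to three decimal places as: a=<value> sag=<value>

seed: a₀ = √(S³/(24(L−S))) = √(184.524³/(24·78.233)) = 57.846712
iter 1: u=1.594939  f(a)=+1.058e+01  f'(a)=-3.458e+00  a ← 57.846712 − (+1.058e+01/-3.458e+00) = 60.904459
iter 2: u=1.514864  f(a)=+8.964e-01  f'(a)=-2.895e+00  a ← 60.904459 − (+8.964e-01/-2.895e+00) = 61.214097
iter 3: u=1.507202  f(a)=+7.758e-03  f'(a)=-2.845e+00  a ← 61.214097 − (+7.758e-03/-2.845e+00) = 61.216824
iter 4: u=1.507135  f(a)=+5.922e-07  f'(a)=-2.845e+00  a ← 61.216824 − (+5.922e-07/-2.845e+00) = 61.216824
iter 5: u=1.507135  f(a)=+1.137e-13  f'(a)=-2.845e+00  a ← 61.216824 − (+1.137e-13/-2.845e+00) = 61.216824
converged: |Δa| < 1e-12 after 5 iterations
sag = a·(cosh(S/(2a)) − 1) = 61.216824·(cosh(1.507135) − 1) = 83.723887
T_max/T_min = cosh(S/(2a)) = 2.367661

a=61.217 sag=83.724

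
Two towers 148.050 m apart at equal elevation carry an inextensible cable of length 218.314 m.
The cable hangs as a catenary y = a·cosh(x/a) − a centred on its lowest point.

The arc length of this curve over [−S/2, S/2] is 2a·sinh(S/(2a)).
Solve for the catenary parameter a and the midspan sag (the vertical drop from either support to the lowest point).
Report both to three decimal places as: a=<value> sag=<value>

a=46.702 sag=72.026

seed: a₀ = √(S³/(24(L−S))) = √(148.050³/(24·70.264)) = 43.867265
iter 1: u=1.687477  f(a)=+1.071e+01  f'(a)=-4.214e+00  a ← 43.867265 − (+1.071e+01/-4.214e+00) = 46.409061
iter 2: u=1.595055  f(a)=+1.001e+00  f'(a)=-3.459e+00  a ← 46.409061 − (+1.001e+00/-3.459e+00) = 46.698541
iter 3: u=1.585167  f(a)=+1.075e-02  f'(a)=-3.385e+00  a ← 46.698541 − (+1.075e-02/-3.385e+00) = 46.701716
iter 4: u=1.585060  f(a)=+1.268e-06  f'(a)=-3.385e+00  a ← 46.701716 − (+1.268e-06/-3.385e+00) = 46.701717
iter 5: u=1.585060  f(a)=+2.842e-14  f'(a)=-3.385e+00  a ← 46.701717 − (+2.842e-14/-3.385e+00) = 46.701717
converged: |Δa| < 1e-12 after 5 iterations
sag = a·(cosh(S/(2a)) − 1) = 46.701717·(cosh(1.585060) − 1) = 72.026128
T_max/T_min = cosh(S/(2a)) = 2.542259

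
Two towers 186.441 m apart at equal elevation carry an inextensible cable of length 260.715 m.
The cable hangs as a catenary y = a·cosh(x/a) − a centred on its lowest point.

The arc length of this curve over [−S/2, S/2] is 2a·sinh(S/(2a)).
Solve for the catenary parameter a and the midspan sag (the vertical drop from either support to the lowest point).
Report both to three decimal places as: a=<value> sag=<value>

a=63.612 sag=81.438

seed: a₀ = √(S³/(24(L−S))) = √(186.441³/(24·74.274)) = 60.295945
iter 1: u=1.546049  f(a)=+9.399e+00  f'(a)=-3.105e+00  a ← 60.295945 − (+9.399e+00/-3.105e+00) = 63.322938
iter 2: u=1.472144  f(a)=+7.542e-01  f'(a)=-2.625e+00  a ← 63.322938 − (+7.542e-01/-2.625e+00) = 63.610227
iter 3: u=1.465495  f(a)=+5.791e-03  f'(a)=-2.585e+00  a ← 63.610227 − (+5.791e-03/-2.585e+00) = 63.612468
iter 4: u=1.465444  f(a)=+3.473e-07  f'(a)=-2.585e+00  a ← 63.612468 − (+3.473e-07/-2.585e+00) = 63.612468
iter 5: u=1.465444  f(a)=+0.000e+00  f'(a)=-2.585e+00  a ← 63.612468 − (+0.000e+00/-2.585e+00) = 63.612468
converged: |Δa| < 1e-12 after 5 iterations
sag = a·(cosh(S/(2a)) − 1) = 63.612468·(cosh(1.465444) − 1) = 81.437950
T_max/T_min = cosh(S/(2a)) = 2.280220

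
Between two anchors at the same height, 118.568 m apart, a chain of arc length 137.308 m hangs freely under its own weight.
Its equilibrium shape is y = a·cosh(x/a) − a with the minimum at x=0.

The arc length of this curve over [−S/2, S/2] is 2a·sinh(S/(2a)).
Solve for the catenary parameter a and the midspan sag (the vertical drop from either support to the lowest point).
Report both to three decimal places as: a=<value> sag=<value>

a=62.272 sag=30.417

seed: a₀ = √(S³/(24(L−S))) = √(118.568³/(24·18.740)) = 60.878063
iter 1: u=0.973815  f(a)=+9.089e-01  f'(a)=-6.761e-01  a ← 60.878063 − (+9.089e-01/-6.761e-01) = 62.222487
iter 2: u=0.952775  f(a)=+3.098e-02  f'(a)=-6.307e-01  a ← 62.222487 − (+3.098e-02/-6.307e-01) = 62.271610
iter 3: u=0.952023  f(a)=+3.881e-05  f'(a)=-6.291e-01  a ← 62.271610 − (+3.881e-05/-6.291e-01) = 62.271672
iter 4: u=0.952022  f(a)=+6.108e-11  f'(a)=-6.291e-01  a ← 62.271672 − (+6.108e-11/-6.291e-01) = 62.271672
iter 5: u=0.952022  f(a)=-2.842e-14  f'(a)=-6.291e-01  a ← 62.271672 − (-2.842e-14/-6.291e-01) = 62.271672
converged: |Δa| < 1e-12 after 5 iterations
sag = a·(cosh(S/(2a)) − 1) = 62.271672·(cosh(0.952022) − 1) = 30.416692
T_max/T_min = cosh(S/(2a)) = 1.488452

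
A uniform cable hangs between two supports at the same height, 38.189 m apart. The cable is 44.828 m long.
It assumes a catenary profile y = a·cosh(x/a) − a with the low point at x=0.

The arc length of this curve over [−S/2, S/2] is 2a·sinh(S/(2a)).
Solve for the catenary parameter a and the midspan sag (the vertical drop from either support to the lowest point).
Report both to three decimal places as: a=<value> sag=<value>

seed: a₀ = √(S³/(24(L−S))) = √(38.189³/(24·6.639)) = 18.696076
iter 1: u=1.021311  f(a)=+3.550e-01  f'(a)=-7.871e-01  a ← 18.696076 − (+3.550e-01/-7.871e-01) = 19.147068
iter 2: u=0.997254  f(a)=+1.325e-02  f'(a)=-7.293e-01  a ← 19.147068 − (+1.325e-02/-7.293e-01) = 19.165236
iter 3: u=0.996309  f(a)=+2.005e-05  f'(a)=-7.271e-01  a ← 19.165236 − (+2.005e-05/-7.271e-01) = 19.165264
iter 4: u=0.996308  f(a)=+4.603e-11  f'(a)=-7.271e-01  a ← 19.165264 − (+4.603e-11/-7.271e-01) = 19.165264
iter 5: u=0.996308  f(a)=+7.105e-15  f'(a)=-7.271e-01  a ← 19.165264 − (+7.105e-15/-7.271e-01) = 19.165264
converged: |Δa| < 1e-12 after 5 iterations
sag = a·(cosh(S/(2a)) − 1) = 19.165264·(cosh(0.996308) − 1) = 10.325323
T_max/T_min = cosh(S/(2a)) = 1.538752

a=19.165 sag=10.325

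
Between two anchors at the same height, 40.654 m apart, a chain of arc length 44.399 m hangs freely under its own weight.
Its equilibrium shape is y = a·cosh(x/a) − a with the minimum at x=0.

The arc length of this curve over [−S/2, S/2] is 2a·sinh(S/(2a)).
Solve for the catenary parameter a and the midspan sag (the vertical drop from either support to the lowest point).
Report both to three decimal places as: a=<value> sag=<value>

seed: a₀ = √(S³/(24(L−S))) = √(40.654³/(24·3.745)) = 27.341566
iter 1: u=0.743447  f(a)=+1.049e-01  f'(a)=-2.894e-01  a ← 27.341566 − (+1.049e-01/-2.894e-01) = 27.703949
iter 2: u=0.733722  f(a)=+2.121e-03  f'(a)=-2.778e-01  a ← 27.703949 − (+2.121e-03/-2.778e-01) = 27.711585
iter 3: u=0.733520  f(a)=+9.078e-07  f'(a)=-2.775e-01  a ← 27.711585 − (+9.078e-07/-2.775e-01) = 27.711589
iter 4: u=0.733520  f(a)=+1.563e-13  f'(a)=-2.775e-01  a ← 27.711589 − (+1.563e-13/-2.775e-01) = 27.711589
converged: |Δa| < 1e-12 after 4 iterations
sag = a·(cosh(S/(2a)) − 1) = 27.711589·(cosh(0.733520) − 1) = 7.795452
T_max/T_min = cosh(S/(2a)) = 1.281307

a=27.712 sag=7.795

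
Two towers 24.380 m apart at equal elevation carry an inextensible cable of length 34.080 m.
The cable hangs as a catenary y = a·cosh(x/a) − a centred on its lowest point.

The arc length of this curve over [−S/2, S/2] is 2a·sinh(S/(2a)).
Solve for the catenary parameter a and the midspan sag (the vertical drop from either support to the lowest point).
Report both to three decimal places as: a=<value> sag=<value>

a=8.323 sag=10.641

seed: a₀ = √(S³/(24(L−S))) = √(24.380³/(24·9.700)) = 7.889674
iter 1: u=1.545057  f(a)=+1.226e+00  f'(a)=-3.098e+00  a ← 7.889674 − (+1.226e+00/-3.098e+00) = 8.285330
iter 2: u=1.471275  f(a)=+9.825e-02  f'(a)=-2.620e+00  a ← 8.285330 − (+9.825e-02/-2.620e+00) = 8.322832
iter 3: u=1.464646  f(a)=+7.526e-04  f'(a)=-2.580e+00  a ← 8.322832 − (+7.526e-04/-2.580e+00) = 8.323123
iter 4: u=1.464594  f(a)=+4.491e-08  f'(a)=-2.579e+00  a ← 8.323123 − (+4.491e-08/-2.579e+00) = 8.323123
iter 5: u=1.464594  f(a)=-1.421e-14  f'(a)=-2.579e+00  a ← 8.323123 − (-1.421e-14/-2.579e+00) = 8.323123
converged: |Δa| < 1e-12 after 5 iterations
sag = a·(cosh(S/(2a)) − 1) = 8.323123·(cosh(1.464594) − 1) = 10.640948
T_max/T_min = cosh(S/(2a)) = 2.278480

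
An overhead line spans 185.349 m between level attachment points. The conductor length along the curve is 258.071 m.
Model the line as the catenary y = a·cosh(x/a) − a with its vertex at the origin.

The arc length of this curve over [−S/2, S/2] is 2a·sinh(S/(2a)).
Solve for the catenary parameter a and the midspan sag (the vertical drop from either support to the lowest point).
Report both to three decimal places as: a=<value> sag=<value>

seed: a₀ = √(S³/(24(L−S))) = √(185.349³/(24·72.722)) = 60.401377
iter 1: u=1.534311  f(a)=+9.056e+00  f'(a)=-3.025e+00  a ← 60.401377 − (+9.056e+00/-3.025e+00) = 63.395344
iter 2: u=1.461850  f(a)=+7.168e-01  f'(a)=-2.563e+00  a ← 63.395344 − (+7.168e-01/-2.563e+00) = 63.675028
iter 3: u=1.455429  f(a)=+5.346e-03  f'(a)=-2.525e+00  a ← 63.675028 − (+5.346e-03/-2.525e+00) = 63.677146
iter 4: u=1.455381  f(a)=+3.021e-07  f'(a)=-2.525e+00  a ← 63.677146 − (+3.021e-07/-2.525e+00) = 63.677146
iter 5: u=1.455381  f(a)=+0.000e+00  f'(a)=-2.525e+00  a ← 63.677146 − (+0.000e+00/-2.525e+00) = 63.677146
converged: |Δa| < 1e-12 after 5 iterations
sag = a·(cosh(S/(2a)) − 1) = 63.677146·(cosh(1.455381) − 1) = 80.214964
T_max/T_min = cosh(S/(2a)) = 2.259714

a=63.677 sag=80.215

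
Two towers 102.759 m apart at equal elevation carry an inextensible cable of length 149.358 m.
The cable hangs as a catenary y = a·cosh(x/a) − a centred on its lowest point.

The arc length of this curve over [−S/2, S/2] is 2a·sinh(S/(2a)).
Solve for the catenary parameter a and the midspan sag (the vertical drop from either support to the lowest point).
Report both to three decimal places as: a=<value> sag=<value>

seed: a₀ = √(S³/(24(L−S))) = √(102.759³/(24·46.599)) = 31.148410
iter 1: u=1.649506  f(a)=+6.766e+00  f'(a)=-3.889e+00  a ← 31.148410 − (+6.766e+00/-3.889e+00) = 32.888040
iter 2: u=1.562255  f(a)=+6.082e-01  f'(a)=-3.219e+00  a ← 32.888040 − (+6.082e-01/-3.219e+00) = 33.076987
iter 3: u=1.553331  f(a)=+5.987e-03  f'(a)=-3.156e+00  a ← 33.076987 − (+5.987e-03/-3.156e+00) = 33.078884
iter 4: u=1.553242  f(a)=+5.926e-07  f'(a)=-3.155e+00  a ← 33.078884 − (+5.926e-07/-3.155e+00) = 33.078885
iter 5: u=1.553242  f(a)=+0.000e+00  f'(a)=-3.155e+00  a ← 33.078885 − (+0.000e+00/-3.155e+00) = 33.078885
converged: |Δa| < 1e-12 after 5 iterations
sag = a·(cosh(S/(2a)) − 1) = 33.078885·(cosh(1.553242) − 1) = 48.598319
T_max/T_min = cosh(S/(2a)) = 2.469164

a=33.079 sag=48.598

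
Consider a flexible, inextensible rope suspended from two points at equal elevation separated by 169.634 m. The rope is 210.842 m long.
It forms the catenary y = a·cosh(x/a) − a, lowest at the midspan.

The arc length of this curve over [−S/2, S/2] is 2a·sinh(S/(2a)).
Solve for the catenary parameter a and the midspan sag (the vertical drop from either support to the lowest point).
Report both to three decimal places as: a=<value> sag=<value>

seed: a₀ = √(S³/(24(L−S))) = √(169.634³/(24·41.208)) = 70.254309
iter 1: u=1.207285  f(a)=+3.109e+00  f'(a)=-1.353e+00  a ← 70.254309 − (+3.109e+00/-1.353e+00) = 72.552104
iter 2: u=1.169049  f(a)=+1.591e-01  f'(a)=-1.218e+00  a ← 72.552104 − (+1.591e-01/-1.218e+00) = 72.682702
iter 3: u=1.166949  f(a)=+4.660e-04  f'(a)=-1.211e+00  a ← 72.682702 − (+4.660e-04/-1.211e+00) = 72.683087
iter 4: u=1.166943  f(a)=+4.024e-09  f'(a)=-1.211e+00  a ← 72.683087 − (+4.024e-09/-1.211e+00) = 72.683087
iter 5: u=1.166943  f(a)=+2.842e-14  f'(a)=-1.211e+00  a ← 72.683087 − (+2.842e-14/-1.211e+00) = 72.683087
converged: |Δa| < 1e-12 after 5 iterations
sag = a·(cosh(S/(2a)) − 1) = 72.683087·(cosh(1.166943) − 1) = 55.365413
T_max/T_min = cosh(S/(2a)) = 1.761737

a=72.683 sag=55.365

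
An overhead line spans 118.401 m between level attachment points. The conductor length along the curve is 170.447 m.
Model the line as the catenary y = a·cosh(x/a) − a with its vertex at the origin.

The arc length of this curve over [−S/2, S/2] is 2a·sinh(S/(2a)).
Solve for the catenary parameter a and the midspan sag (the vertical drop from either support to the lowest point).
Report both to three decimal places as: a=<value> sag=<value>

seed: a₀ = √(S³/(24(L−S))) = √(118.401³/(24·52.046)) = 36.453040
iter 1: u=1.624021  f(a)=+7.311e+00  f'(a)=-3.683e+00  a ← 36.453040 − (+7.311e+00/-3.683e+00) = 38.437918
iter 2: u=1.540159  f(a)=+6.396e-01  f'(a)=-3.064e+00  a ← 38.437918 − (+6.396e-01/-3.064e+00) = 38.646621
iter 3: u=1.531842  f(a)=+5.932e-03  f'(a)=-3.008e+00  a ← 38.646621 − (+5.932e-03/-3.008e+00) = 38.648593
iter 4: u=1.531763  f(a)=+5.207e-07  f'(a)=-3.007e+00  a ← 38.648593 − (+5.207e-07/-3.007e+00) = 38.648593
iter 5: u=1.531763  f(a)=+2.842e-14  f'(a)=-3.007e+00  a ← 38.648593 − (+2.842e-14/-3.007e+00) = 38.648593
converged: |Δa| < 1e-12 after 5 iterations
sag = a·(cosh(S/(2a)) − 1) = 38.648593·(cosh(1.531763) − 1) = 54.928961
T_max/T_min = cosh(S/(2a)) = 2.421241

a=38.649 sag=54.929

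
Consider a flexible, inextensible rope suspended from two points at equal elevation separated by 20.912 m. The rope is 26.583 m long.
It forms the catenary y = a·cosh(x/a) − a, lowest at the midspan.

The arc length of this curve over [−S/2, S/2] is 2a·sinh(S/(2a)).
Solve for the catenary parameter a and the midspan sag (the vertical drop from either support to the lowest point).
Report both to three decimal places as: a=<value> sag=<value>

seed: a₀ = √(S³/(24(L−S))) = √(20.912³/(24·5.671)) = 8.197056
iter 1: u=1.275580  f(a)=+4.796e-01  f'(a)=-1.622e+00  a ← 8.197056 − (+4.796e-01/-1.622e+00) = 8.492718
iter 2: u=1.231172  f(a)=+2.717e-02  f'(a)=-1.443e+00  a ← 8.492718 − (+2.717e-02/-1.443e+00) = 8.511546
iter 3: u=1.228449  f(a)=+9.879e-05  f'(a)=-1.433e+00  a ← 8.511546 − (+9.879e-05/-1.433e+00) = 8.511615
iter 4: u=1.228439  f(a)=+1.316e-09  f'(a)=-1.433e+00  a ← 8.511615 − (+1.316e-09/-1.433e+00) = 8.511615
iter 5: u=1.228439  f(a)=-1.066e-14  f'(a)=-1.433e+00  a ← 8.511615 − (-1.066e-14/-1.433e+00) = 8.511615
converged: |Δa| < 1e-12 after 5 iterations
sag = a·(cosh(S/(2a)) − 1) = 8.511615·(cosh(1.228439) − 1) = 7.271654
T_max/T_min = cosh(S/(2a)) = 1.854321

a=8.512 sag=7.272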